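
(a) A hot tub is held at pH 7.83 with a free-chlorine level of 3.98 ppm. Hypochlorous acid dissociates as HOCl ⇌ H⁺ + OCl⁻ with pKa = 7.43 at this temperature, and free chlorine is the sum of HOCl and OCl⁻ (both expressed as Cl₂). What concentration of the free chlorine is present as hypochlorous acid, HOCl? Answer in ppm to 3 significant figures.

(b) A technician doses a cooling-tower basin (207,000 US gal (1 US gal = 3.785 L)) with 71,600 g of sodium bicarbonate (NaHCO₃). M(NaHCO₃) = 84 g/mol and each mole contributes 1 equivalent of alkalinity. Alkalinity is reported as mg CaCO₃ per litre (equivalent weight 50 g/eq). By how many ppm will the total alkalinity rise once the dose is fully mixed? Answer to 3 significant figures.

(a) [OCl⁻]/[HOCl] = 10^(pH − pKa) = 10^(7.83 − 7.43) = 10^0.40 = 2.512.
(a) Fraction as HOCl = 1 / (1 + 2.512) = 0.2847.
(a) HOCl = 0.2847 × 3.98 ppm = 1.133 ppm.

(b) Volume: 207,000 US gal × 3.785 L/gal = 783,495 L.
(b) Moles of NaHCO₃: 71,600 g ÷ 84 g/mol = 852.4 mol → 852.4 eq of alkalinity.
(b) As CaCO₃: 852.4 eq × 50 g/eq = 42,620 g.
(b) Rise: 42,620 g / 783,495 L × 1000 = 54.4 mg/L.

(a) 1.13 ppm; (b) 54.4 ppm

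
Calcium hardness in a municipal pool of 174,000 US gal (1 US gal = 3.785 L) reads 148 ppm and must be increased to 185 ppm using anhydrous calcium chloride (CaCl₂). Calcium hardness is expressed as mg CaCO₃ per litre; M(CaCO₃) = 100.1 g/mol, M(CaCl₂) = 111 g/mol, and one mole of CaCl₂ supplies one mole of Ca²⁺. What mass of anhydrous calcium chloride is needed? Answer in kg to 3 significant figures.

27.0 kg

Volume: 174,000 US gal × 3.785 L/gal = 658,590 L.
Hardness to add: (185 − 148) = 37 mg/L as CaCO₃ × 658,590 L = 24,370 g as CaCO₃.
Moles of Ca²⁺ (1 mol Ca²⁺ ≡ 1 mol CaCO₃): 24,370 / 100.1 g/mol = 243.4 mol.
Mass of CaCl₂: 243.4 × 111 = 27,020 g.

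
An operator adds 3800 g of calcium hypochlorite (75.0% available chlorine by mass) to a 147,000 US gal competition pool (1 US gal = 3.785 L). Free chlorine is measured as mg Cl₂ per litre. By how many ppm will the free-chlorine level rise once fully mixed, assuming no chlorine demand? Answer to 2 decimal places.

5.12 ppm

Volume: 147,000 US gal × 3.785 L/gal = 556,395 L.
Available chlorine delivered: 3800 g × 0.75 = 2850 g as Cl₂.
Concentration rise: 2850 g / 556,395 L = 5.122 mg/L = 5.12 ppm.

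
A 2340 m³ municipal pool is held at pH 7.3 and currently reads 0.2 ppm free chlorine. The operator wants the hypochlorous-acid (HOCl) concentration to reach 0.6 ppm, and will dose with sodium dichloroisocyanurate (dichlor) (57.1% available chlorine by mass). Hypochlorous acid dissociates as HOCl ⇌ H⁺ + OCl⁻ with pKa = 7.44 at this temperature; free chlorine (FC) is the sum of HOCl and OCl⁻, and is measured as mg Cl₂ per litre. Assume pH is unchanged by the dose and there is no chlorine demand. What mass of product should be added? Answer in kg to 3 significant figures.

3.42 kg

Volume: 2340 m³ = 2,340,000 L.
[OCl⁻]/[HOCl] = 10^(pH − pKa) = 10^(7.3 − 7.44) = 0.7244; fraction as HOCl = 1/(1 + 0.7244) = 0.5799.
Free chlorine required for 0.6 ppm HOCl: 0.6 / 0.5799 = 1.035 ppm.
FC to add: 1.035 − 0.2 = 0.8347 mg/L as Cl₂.
Cl₂ equivalent: 0.8347 mg/L × 2,340,000 L = 1953 g.
Product at 57.1% available Cl: 1953 / 0.571 = 3421 g.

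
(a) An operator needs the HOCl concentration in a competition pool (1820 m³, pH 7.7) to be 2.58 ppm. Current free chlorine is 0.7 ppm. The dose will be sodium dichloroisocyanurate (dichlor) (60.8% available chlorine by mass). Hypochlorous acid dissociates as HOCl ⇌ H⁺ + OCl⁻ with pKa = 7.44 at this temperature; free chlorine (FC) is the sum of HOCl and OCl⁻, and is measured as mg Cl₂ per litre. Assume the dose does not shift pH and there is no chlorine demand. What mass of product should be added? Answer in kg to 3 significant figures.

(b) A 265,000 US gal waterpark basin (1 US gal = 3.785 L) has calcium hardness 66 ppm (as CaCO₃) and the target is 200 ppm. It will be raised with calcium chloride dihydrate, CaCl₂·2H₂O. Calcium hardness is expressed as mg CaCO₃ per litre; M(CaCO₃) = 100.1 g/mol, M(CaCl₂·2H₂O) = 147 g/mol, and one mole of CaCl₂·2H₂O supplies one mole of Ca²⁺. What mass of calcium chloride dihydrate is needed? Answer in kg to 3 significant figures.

(a) 19.7 kg; (b) 197 kg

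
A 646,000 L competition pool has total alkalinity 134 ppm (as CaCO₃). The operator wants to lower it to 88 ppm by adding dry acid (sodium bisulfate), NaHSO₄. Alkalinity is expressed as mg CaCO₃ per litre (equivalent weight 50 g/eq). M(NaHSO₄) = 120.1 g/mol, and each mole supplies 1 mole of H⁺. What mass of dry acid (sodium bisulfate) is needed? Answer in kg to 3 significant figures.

71.4 kg

Alkalinity to neutralize: (134 − 88) = 46 mg/L as CaCO₃ × 646,000 L = 29,720 g as CaCO₃.
Equivalents of H⁺ required: 29,720 ÷ 50 g/eq = 594.3 eq = 594.3 mol NaHSO₄.
Mass of NaHSO₄: 594.3 × 120.1 = 71,380 g.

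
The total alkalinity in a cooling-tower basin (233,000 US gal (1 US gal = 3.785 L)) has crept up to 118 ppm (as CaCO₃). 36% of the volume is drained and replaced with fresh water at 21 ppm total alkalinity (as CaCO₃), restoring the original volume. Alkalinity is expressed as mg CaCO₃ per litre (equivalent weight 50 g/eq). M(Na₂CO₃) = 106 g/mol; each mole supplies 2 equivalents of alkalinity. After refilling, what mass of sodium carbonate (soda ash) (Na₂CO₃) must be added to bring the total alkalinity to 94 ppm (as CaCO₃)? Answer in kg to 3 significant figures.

10.2 kg

Volume: 233,000 US gal × 3.785 L/gal = 881,905 L.
After draining 36% and refilling: 118 × 0.64 + 21 × 0.36 = 83.08 ppm.
Deficit to target: 94 − 83.08 = 10.92 mg/L.
As CaCO₃: 10.92 mg/L × 881,905 L = 9630 g; ÷ 50 g/eq ÷ 2 = 96.3 mol Na₂CO₃.
Mass: 96.3 × 106 = 10,210 g.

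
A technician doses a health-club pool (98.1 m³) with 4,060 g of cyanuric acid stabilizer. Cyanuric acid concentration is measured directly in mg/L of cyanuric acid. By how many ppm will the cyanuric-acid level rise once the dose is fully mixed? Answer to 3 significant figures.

41.4 ppm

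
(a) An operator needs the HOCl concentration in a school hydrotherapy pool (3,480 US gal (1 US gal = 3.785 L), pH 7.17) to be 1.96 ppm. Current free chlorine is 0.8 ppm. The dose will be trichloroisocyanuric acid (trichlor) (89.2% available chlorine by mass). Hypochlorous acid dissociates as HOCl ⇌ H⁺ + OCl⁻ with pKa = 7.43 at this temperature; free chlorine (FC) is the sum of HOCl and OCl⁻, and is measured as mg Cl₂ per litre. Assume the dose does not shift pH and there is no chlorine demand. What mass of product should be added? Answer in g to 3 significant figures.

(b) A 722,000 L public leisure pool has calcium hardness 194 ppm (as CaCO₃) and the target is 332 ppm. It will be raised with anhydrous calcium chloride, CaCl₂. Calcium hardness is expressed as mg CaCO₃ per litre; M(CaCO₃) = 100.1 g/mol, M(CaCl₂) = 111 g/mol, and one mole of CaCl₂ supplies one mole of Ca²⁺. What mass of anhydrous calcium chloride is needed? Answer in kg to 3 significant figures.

(a) Volume: 3,480 US gal × 3.785 L/gal = 13,172 L.
(a) [OCl⁻]/[HOCl] = 10^(pH − pKa) = 10^(7.17 − 7.43) = 0.5495; fraction as HOCl = 1/(1 + 0.5495) = 0.6454.
(a) Free chlorine required for 1.96 ppm HOCl: 1.96 / 0.6454 = 3.037 ppm.
(a) FC to add: 3.037 − 0.8 = 2.237 mg/L as Cl₂.
(a) Cl₂ equivalent: 2.237 mg/L × 13,172 L = 29.47 g.
(a) Product at 89.2% available Cl: 29.47 / 0.892 = 33.03 g.

(b) Hardness to add: (332 − 194) = 138 mg/L as CaCO₃ × 722,000 L = 99,640 g as CaCO₃.
(b) Moles of Ca²⁺ (1 mol Ca²⁺ ≡ 1 mol CaCO₃): 99,640 / 100.1 g/mol = 995.4 mol.
(b) Mass of CaCl₂: 995.4 × 111 = 110,500 g.

(a) 33.0 g; (b) 110 kg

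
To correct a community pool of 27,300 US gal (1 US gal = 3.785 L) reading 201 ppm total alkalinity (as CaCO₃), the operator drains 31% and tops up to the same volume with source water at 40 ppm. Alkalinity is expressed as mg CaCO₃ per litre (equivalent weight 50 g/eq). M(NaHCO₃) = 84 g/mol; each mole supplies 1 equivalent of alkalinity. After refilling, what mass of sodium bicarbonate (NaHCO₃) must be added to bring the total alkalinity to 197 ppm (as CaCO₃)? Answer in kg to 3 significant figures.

Volume: 27,300 US gal × 3.785 L/gal = 103,330 L.
After draining 31% and refilling: 201 × 0.69 + 40 × 0.31 = 151.09 ppm.
Deficit to target: 197 − 151.09 = 45.91 mg/L.
As CaCO₃: 45.91 mg/L × 103,330 L = 4744 g; ÷ 50 g/eq ÷ 1 = 94.88 mol NaHCO₃.
Mass: 94.88 × 84 = 7970 g.

7.97 kg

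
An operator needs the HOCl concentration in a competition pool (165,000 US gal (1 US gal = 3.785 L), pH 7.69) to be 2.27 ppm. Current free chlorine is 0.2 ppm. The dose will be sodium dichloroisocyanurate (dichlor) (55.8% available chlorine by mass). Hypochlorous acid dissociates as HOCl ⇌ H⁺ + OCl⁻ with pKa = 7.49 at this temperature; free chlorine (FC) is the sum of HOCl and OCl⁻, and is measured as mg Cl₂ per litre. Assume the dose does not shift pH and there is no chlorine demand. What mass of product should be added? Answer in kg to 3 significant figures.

6.34 kg

Volume: 165,000 US gal × 3.785 L/gal = 624,525 L.
[OCl⁻]/[HOCl] = 10^(pH − pKa) = 10^(7.69 − 7.49) = 1.585; fraction as HOCl = 1/(1 + 1.585) = 0.3869.
Free chlorine required for 2.27 ppm HOCl: 2.27 / 0.3869 = 5.868 ppm.
FC to add: 5.868 − 0.2 = 5.668 mg/L as Cl₂.
Cl₂ equivalent: 5.668 mg/L × 624,525 L = 3540 g.
Product at 55.8% available Cl: 3540 / 0.558 = 6343 g.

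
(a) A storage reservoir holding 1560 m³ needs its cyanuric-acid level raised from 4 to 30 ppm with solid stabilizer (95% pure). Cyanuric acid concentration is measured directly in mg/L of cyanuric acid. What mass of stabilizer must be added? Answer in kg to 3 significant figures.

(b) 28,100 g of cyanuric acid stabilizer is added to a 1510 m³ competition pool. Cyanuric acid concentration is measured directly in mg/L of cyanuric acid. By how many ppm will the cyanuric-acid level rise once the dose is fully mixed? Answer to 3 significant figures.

(a) Volume: 1560 m³ = 1,560,000 L.
(a) CYA to add: (30 − 4) = 26 mg/L × 1,560,000 L = 40,560 g cyanuric acid.
(a) At 95% purity: 40,560 / 0.95 = 42,690 g product.

(b) Volume: 1510 m³ = 1,510,000 L.
(b) Rise: 28,100 g / 1,510,000 L × 1000 = 18.61 mg/L.

(a) 42.7 kg; (b) 18.6 ppm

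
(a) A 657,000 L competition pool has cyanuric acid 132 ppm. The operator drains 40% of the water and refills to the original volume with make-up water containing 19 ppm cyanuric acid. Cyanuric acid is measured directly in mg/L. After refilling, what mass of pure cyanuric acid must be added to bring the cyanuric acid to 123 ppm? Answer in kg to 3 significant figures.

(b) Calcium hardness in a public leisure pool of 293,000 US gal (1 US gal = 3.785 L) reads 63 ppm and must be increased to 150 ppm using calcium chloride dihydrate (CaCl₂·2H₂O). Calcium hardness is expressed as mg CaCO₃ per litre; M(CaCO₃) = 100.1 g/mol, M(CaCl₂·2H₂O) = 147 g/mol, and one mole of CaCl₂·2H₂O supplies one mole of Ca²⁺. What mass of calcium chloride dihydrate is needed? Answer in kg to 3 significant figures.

(a) 23.8 kg; (b) 142 kg

(a) After draining 40% and refilling: 132 × 0.60 + 19 × 0.40 = 86.8 ppm.
(a) Deficit to target: 123 − 86.8 = 36.2 mg/L.
(a) Mass: 36.2 mg/L × 657,000 L = 23,780 g cyanuric acid.

(b) Volume: 293,000 US gal × 3.785 L/gal = 1,109,005 L.
(b) Hardness to add: (150 − 63) = 87 mg/L as CaCO₃ × 1,109,005 L = 96,480 g as CaCO₃.
(b) Moles of Ca²⁺ (1 mol Ca²⁺ ≡ 1 mol CaCO₃): 96,480 / 100.1 g/mol = 963.9 mol.
(b) Mass of CaCl₂·2H₂O: 963.9 × 147 = 141,700 g.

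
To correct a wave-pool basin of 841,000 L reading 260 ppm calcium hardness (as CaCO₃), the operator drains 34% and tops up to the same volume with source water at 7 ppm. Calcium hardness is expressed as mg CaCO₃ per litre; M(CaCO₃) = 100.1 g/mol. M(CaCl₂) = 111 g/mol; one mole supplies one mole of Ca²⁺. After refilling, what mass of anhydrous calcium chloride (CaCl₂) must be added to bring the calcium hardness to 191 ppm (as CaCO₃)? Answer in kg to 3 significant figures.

15.9 kg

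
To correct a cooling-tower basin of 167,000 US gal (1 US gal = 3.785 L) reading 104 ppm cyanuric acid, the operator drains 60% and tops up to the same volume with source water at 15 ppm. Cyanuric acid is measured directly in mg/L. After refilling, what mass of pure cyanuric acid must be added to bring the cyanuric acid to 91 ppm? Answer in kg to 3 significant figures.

25.5 kg

Volume: 167,000 US gal × 3.785 L/gal = 632,095 L.
After draining 60% and refilling: 104 × 0.40 + 15 × 0.60 = 50.6 ppm.
Deficit to target: 91 − 50.6 = 40.4 mg/L.
Mass: 40.4 mg/L × 632,095 L = 25,540 g cyanuric acid.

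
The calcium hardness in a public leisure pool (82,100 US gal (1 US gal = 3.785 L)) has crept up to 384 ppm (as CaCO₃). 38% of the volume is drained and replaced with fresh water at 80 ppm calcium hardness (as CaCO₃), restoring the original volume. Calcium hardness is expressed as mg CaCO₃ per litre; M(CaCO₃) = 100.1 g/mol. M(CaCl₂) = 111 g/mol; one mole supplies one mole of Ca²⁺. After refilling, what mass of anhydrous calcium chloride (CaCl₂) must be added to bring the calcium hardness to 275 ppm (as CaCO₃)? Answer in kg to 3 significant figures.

2.25 kg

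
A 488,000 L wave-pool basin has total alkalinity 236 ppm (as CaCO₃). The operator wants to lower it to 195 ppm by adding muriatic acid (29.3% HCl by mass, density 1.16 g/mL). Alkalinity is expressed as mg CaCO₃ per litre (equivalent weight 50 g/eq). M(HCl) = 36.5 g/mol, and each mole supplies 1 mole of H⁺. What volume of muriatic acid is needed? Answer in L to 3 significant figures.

Alkalinity to neutralize: (236 − 195) = 41 mg/L as CaCO₃ × 488,000 L = 20,010 g as CaCO₃.
Equivalents of H⁺ required: 20,010 ÷ 50 g/eq = 400.2 eq = 400.2 mol HCl.
Mass of HCl: 400.2 × 36.5 = 14,610 g.
Mass of 29.3% solution: 14,610 / 0.293 = 49,850 g.
Volume: 49,850 g ÷ 1.16 g/mL = 42,970 mL.

43.0 L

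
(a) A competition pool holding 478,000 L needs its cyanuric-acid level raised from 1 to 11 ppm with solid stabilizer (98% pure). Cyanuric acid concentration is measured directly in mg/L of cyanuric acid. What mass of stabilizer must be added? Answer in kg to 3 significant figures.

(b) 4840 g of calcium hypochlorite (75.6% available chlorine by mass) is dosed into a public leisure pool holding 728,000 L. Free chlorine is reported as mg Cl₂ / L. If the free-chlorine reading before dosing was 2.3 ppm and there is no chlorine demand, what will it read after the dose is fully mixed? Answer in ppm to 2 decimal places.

(a) CYA to add: (11 − 1) = 10 mg/L × 478,000 L = 4780 g cyanuric acid.
(a) At 98% purity: 4780 / 0.98 = 4878 g product.

(b) Available chlorine delivered: 4840 g × 0.756 = 3659 g as Cl₂.
(b) Concentration rise: 3659 g / 728,000 L = 5.026 mg/L = 5.03 ppm.
(b) Final FC: 2.3 + 5.03 = 7.33 ppm.

(a) 4.88 kg; (b) 7.33 ppm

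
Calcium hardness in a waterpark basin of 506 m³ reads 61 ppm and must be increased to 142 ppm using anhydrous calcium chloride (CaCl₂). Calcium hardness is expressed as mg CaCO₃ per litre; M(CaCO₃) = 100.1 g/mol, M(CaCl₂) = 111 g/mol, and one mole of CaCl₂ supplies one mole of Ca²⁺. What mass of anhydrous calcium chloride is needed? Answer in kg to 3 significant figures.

45.4 kg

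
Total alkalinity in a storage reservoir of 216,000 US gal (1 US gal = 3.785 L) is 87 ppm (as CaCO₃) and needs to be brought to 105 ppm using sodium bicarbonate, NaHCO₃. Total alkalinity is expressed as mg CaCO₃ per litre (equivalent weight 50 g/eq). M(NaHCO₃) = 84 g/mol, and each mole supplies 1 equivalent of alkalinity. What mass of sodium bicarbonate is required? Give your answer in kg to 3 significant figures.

Volume: 216,000 US gal × 3.785 L/gal = 817,560 L.
Alkalinity to add: (105 − 87) = 18 mg/L as CaCO₃ × 817,560 L = 14,720 g as CaCO₃.
Equivalents: 14,720 g ÷ 50 g/eq = 294.3 eq.
NaHCO₃ supplies 1 eq per mole → 294.3 mol.
Mass: 294.3 mol × 84 g/mol = 24,720 g.

24.7 kg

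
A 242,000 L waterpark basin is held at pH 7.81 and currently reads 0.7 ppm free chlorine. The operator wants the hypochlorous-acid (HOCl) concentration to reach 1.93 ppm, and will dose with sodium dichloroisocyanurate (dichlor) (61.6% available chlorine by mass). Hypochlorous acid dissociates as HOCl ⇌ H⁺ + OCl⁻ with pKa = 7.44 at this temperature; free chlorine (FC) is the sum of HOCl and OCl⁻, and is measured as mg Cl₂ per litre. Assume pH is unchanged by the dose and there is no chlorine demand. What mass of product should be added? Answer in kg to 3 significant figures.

2.26 kg

[OCl⁻]/[HOCl] = 10^(pH − pKa) = 10^(7.81 − 7.44) = 2.344; fraction as HOCl = 1/(1 + 2.344) = 0.299.
Free chlorine required for 1.93 ppm HOCl: 1.93 / 0.299 = 6.454 ppm.
FC to add: 6.454 − 0.7 = 5.754 mg/L as Cl₂.
Cl₂ equivalent: 5.754 mg/L × 242,000 L = 1393 g.
Product at 61.6% available Cl: 1393 / 0.616 = 2261 g.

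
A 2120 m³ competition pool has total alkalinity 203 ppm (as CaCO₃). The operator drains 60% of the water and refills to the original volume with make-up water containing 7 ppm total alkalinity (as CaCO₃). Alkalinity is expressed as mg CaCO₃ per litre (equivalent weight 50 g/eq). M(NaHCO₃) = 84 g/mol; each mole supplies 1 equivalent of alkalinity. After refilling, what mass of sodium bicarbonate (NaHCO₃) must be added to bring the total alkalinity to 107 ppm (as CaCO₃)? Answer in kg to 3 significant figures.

Volume: 2120 m³ = 2,120,000 L.
After draining 60% and refilling: 203 × 0.40 + 7 × 0.60 = 85.4 ppm.
Deficit to target: 107 − 85.4 = 21.6 mg/L.
As CaCO₃: 21.6 mg/L × 2,120,000 L = 45,790 g; ÷ 50 g/eq ÷ 1 = 915.8 mol NaHCO₃.
Mass: 915.8 × 84 = 76,930 g.

76.9 kg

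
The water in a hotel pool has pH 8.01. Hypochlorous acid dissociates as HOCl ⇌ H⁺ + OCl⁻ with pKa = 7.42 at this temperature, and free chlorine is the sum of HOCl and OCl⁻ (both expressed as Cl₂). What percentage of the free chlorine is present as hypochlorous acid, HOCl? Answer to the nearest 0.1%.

20.4%

[OCl⁻]/[HOCl] = 10^(pH − pKa) = 10^(8.01 − 7.42) = 10^0.59 = 3.89.
Fraction as HOCl = 1 / (1 + 3.89) = 0.2045.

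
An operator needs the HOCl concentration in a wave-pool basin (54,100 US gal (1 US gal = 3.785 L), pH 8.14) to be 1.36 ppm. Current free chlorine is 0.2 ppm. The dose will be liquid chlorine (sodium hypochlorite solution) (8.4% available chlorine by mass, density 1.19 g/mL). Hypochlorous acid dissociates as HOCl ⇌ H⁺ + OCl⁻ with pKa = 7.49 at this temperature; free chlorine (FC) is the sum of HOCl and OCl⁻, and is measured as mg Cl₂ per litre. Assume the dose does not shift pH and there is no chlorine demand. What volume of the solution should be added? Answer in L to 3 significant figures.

Volume: 54,100 US gal × 3.785 L/gal = 204,768 L.
[OCl⁻]/[HOCl] = 10^(pH − pKa) = 10^(8.14 − 7.49) = 4.467; fraction as HOCl = 1/(1 + 4.467) = 0.1829.
Free chlorine required for 1.36 ppm HOCl: 1.36 / 0.1829 = 7.435 ppm.
FC to add: 7.435 − 0.2 = 7.235 mg/L as Cl₂.
Cl₂ equivalent: 7.235 mg/L × 204,768 L = 1481 g.
Product at 8.4% available Cl: 1481 / 0.084 = 17,640 g.
Volume: 17,640 g ÷ 1.19 g/mL = 14,820 mL.

14.8 L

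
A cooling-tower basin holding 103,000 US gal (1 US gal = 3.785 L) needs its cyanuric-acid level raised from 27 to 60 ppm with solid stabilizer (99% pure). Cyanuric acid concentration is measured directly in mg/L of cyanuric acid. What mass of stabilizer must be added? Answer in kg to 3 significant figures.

13.0 kg

Volume: 103,000 US gal × 3.785 L/gal = 389,855 L.
CYA to add: (60 − 27) = 33 mg/L × 389,855 L = 12,870 g cyanuric acid.
At 99% purity: 12,870 / 0.99 = 13,000 g product.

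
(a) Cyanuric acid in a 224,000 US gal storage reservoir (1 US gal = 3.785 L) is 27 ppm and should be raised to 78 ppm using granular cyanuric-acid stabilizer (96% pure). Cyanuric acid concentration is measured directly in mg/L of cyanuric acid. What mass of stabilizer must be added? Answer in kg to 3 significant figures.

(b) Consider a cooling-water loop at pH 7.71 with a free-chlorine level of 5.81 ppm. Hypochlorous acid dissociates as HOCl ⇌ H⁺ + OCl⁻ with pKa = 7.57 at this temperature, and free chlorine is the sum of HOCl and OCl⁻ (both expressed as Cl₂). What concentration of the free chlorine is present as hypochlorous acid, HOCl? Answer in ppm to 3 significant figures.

(a) 45.0 kg; (b) 2.44 ppm

(a) Volume: 224,000 US gal × 3.785 L/gal = 847,840 L.
(a) CYA to add: (78 − 27) = 51 mg/L × 847,840 L = 43,240 g cyanuric acid.
(a) At 96% purity: 43,240 / 0.96 = 45,040 g product.

(b) [OCl⁻]/[HOCl] = 10^(pH − pKa) = 10^(7.71 − 7.57) = 10^0.14 = 1.38.
(b) Fraction as HOCl = 1 / (1 + 1.38) = 0.4201.
(b) HOCl = 0.4201 × 5.81 ppm = 2.441 ppm.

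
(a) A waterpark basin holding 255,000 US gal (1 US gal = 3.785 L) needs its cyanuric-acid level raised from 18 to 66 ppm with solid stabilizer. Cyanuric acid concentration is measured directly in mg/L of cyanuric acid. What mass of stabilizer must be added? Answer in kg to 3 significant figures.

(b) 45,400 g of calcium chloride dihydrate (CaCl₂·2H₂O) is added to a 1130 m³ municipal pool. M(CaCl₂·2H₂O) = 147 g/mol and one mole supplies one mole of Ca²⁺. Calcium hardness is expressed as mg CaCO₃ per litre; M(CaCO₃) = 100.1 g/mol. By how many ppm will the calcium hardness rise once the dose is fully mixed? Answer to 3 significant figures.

(a) Volume: 255,000 US gal × 3.785 L/gal = 965,175 L.
(a) CYA to add: (66 − 18) = 48 mg/L × 965,175 L = 46,330 g cyanuric acid.

(b) Volume: 1130 m³ = 1,130,000 L.
(b) Moles of Ca²⁺: 45,400 g ÷ 147 g/mol = 308.8 mol.
(b) As CaCO₃: 308.8 mol × 100.1 g/mol = 30,920 g.
(b) Rise: 30,920 g / 1,130,000 L × 1000 = 27.36 mg/L.

(a) 46.3 kg; (b) 27.4 ppm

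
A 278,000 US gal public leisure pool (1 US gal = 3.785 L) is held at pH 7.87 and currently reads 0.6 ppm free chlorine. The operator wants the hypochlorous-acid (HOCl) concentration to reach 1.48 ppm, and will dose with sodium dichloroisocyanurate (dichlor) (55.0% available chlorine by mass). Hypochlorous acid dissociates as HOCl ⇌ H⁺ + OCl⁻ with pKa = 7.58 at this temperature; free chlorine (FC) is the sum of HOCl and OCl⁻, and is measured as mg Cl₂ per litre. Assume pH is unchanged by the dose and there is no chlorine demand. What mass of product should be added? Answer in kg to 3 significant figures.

7.20 kg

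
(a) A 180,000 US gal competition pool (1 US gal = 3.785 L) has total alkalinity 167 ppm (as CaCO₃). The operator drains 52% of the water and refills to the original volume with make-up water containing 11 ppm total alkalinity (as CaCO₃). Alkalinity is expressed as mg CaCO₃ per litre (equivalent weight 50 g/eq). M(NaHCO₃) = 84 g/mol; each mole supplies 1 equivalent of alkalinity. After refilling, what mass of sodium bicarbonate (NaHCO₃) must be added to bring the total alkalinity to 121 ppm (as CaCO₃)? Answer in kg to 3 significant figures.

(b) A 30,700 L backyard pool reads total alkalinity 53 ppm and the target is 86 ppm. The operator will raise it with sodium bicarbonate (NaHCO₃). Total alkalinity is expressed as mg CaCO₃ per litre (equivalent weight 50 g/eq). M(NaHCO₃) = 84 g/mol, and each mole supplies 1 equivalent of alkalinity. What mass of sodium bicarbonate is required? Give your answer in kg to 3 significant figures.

(a) 40.2 kg; (b) 1.70 kg

(a) Volume: 180,000 US gal × 3.785 L/gal = 681,300 L.
(a) After draining 52% and refilling: 167 × 0.48 + 11 × 0.52 = 85.88 ppm.
(a) Deficit to target: 121 − 85.88 = 35.12 mg/L.
(a) As CaCO₃: 35.12 mg/L × 681,300 L = 23,930 g; ÷ 50 g/eq ÷ 1 = 478.5 mol NaHCO₃.
(a) Mass: 478.5 × 84 = 40,200 g.

(b) Alkalinity to add: (86 − 53) = 33 mg/L as CaCO₃ × 30,700 L = 1013 g as CaCO₃.
(b) Equivalents: 1013 g ÷ 50 g/eq = 20.26 eq.
(b) NaHCO₃ supplies 1 eq per mole → 20.26 mol.
(b) Mass: 20.26 mol × 84 g/mol = 1702 g.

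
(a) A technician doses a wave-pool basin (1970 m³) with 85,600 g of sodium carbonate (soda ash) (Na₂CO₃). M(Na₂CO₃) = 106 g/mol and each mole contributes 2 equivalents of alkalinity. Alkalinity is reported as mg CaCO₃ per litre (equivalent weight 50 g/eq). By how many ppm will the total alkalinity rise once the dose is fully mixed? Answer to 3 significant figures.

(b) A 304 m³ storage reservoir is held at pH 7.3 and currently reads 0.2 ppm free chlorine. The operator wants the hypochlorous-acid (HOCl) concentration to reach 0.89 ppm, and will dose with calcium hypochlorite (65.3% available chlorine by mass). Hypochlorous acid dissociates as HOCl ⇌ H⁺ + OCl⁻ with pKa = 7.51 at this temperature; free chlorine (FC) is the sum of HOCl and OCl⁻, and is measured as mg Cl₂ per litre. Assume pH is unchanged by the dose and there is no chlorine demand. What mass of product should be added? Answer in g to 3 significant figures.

(a) Volume: 1970 m³ = 1,970,000 L.
(a) Moles of Na₂CO₃: 85,600 g ÷ 106 g/mol = 807.5 mol → 1615 eq of alkalinity.
(a) As CaCO₃: 1615 eq × 50 g/eq = 80,750 g.
(a) Rise: 80,750 g / 1,970,000 L × 1000 = 40.99 mg/L.

(b) Volume: 304 m³ = 304,000 L.
(b) [OCl⁻]/[HOCl] = 10^(pH − pKa) = 10^(7.3 − 7.51) = 0.6166; fraction as HOCl = 1/(1 + 0.6166) = 0.6186.
(b) Free chlorine required for 0.89 ppm HOCl: 0.89 / 0.6186 = 1.439 ppm.
(b) FC to add: 1.439 − 0.2 = 1.239 mg/L as Cl₂.
(b) Cl₂ equivalent: 1.239 mg/L × 304,000 L = 376.6 g.
(b) Product at 65.3% available Cl: 376.6 / 0.653 = 576.7 g.

(a) 41.0 ppm; (b) 577 g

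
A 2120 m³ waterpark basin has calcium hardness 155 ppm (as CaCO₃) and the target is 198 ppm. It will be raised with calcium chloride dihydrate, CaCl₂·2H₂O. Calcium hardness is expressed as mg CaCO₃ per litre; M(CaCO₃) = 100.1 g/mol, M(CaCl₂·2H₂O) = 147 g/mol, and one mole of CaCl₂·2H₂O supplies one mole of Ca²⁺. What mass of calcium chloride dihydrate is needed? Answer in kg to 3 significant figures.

Volume: 2120 m³ = 2,120,000 L.
Hardness to add: (198 − 155) = 43 mg/L as CaCO₃ × 2,120,000 L = 91,160 g as CaCO₃.
Moles of Ca²⁺ (1 mol Ca²⁺ ≡ 1 mol CaCO₃): 91,160 / 100.1 g/mol = 910.7 mol.
Mass of CaCl₂·2H₂O: 910.7 × 147 = 133,900 g.

134 kg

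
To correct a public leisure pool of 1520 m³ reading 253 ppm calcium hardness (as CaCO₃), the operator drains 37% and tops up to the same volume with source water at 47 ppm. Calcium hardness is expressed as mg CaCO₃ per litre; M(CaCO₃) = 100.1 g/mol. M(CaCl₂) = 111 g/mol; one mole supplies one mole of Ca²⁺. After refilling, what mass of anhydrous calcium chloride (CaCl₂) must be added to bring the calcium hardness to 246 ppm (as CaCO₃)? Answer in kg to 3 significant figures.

117 kg

Volume: 1520 m³ = 1,520,000 L.
After draining 37% and refilling: 253 × 0.63 + 47 × 0.37 = 176.78 ppm.
Deficit to target: 246 − 176.78 = 69.22 mg/L.
As CaCO₃: 69.22 mg/L × 1,520,000 L = 105,200 g; ÷ 100.1 = 1051 mol Ca²⁺.
Mass: 1051 × 111 = 116,700 g.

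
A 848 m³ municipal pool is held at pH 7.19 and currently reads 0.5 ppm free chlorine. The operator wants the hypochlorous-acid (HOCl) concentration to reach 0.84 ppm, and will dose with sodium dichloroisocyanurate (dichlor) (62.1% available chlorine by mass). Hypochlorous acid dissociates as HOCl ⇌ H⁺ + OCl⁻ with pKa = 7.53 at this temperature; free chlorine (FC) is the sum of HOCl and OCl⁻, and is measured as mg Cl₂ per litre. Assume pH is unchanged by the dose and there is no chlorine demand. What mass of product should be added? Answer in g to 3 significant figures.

Volume: 848 m³ = 848,000 L.
[OCl⁻]/[HOCl] = 10^(pH − pKa) = 10^(7.19 − 7.53) = 0.4571; fraction as HOCl = 1/(1 + 0.4571) = 0.6863.
Free chlorine required for 0.84 ppm HOCl: 0.84 / 0.6863 = 1.224 ppm.
FC to add: 1.224 − 0.5 = 0.724 mg/L as Cl₂.
Cl₂ equivalent: 0.724 mg/L × 848,000 L = 613.9 g.
Product at 62.1% available Cl: 613.9 / 0.621 = 988.6 g.

989 g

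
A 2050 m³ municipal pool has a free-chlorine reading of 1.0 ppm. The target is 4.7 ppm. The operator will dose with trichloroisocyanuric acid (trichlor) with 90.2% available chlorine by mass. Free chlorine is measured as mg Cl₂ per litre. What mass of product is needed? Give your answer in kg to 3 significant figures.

Volume: 2050 m³ = 2,050,000 L.
Chlorine deficit: 4.7 − 1.0 = 3.7 ppm = 3.7 mg/L as Cl₂.
Cl₂ equivalent needed: 3.7 mg/L × 2,050,000 L = 7,585,000 mg = 7585 g.
Product at 90.2% available chlorine: 7585 / 0.902 = 8409 g.

8.41 kg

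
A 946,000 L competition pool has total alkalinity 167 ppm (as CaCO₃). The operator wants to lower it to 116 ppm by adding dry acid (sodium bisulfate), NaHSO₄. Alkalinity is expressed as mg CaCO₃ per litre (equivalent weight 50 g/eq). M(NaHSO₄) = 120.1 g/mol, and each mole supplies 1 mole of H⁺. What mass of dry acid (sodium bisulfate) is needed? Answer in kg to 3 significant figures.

Alkalinity to neutralize: (167 − 116) = 51 mg/L as CaCO₃ × 946,000 L = 48,250 g as CaCO₃.
Equivalents of H⁺ required: 48,250 ÷ 50 g/eq = 964.9 eq = 964.9 mol NaHSO₄.
Mass of NaHSO₄: 964.9 × 120.1 = 115,900 g.

116 kg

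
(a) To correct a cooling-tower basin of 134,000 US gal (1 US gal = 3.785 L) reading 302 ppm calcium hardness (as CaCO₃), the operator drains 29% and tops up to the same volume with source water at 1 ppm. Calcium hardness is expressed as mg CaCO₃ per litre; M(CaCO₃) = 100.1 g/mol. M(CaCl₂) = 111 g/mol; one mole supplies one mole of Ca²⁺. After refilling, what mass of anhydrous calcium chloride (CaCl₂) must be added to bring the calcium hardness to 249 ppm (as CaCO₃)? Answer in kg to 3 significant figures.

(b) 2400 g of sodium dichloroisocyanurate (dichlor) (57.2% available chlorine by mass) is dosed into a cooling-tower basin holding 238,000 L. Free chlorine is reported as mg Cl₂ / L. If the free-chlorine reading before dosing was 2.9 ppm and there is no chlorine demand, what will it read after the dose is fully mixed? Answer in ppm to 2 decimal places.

(a) Volume: 134,000 US gal × 3.785 L/gal = 507,190 L.
(a) After draining 29% and refilling: 302 × 0.71 + 1 × 0.29 = 214.71 ppm.
(a) Deficit to target: 249 − 214.71 = 34.29 mg/L.
(a) As CaCO₃: 34.29 mg/L × 507,190 L = 17,390 g; ÷ 100.1 = 173.7 mol Ca²⁺.
(a) Mass: 173.7 × 111 = 19,290 g.

(b) Available chlorine delivered: 2400 g × 0.572 = 1373 g as Cl₂.
(b) Concentration rise: 1373 g / 238,000 L = 5.768 mg/L = 5.77 ppm.
(b) Final FC: 2.9 + 5.77 = 8.67 ppm.

(a) 19.3 kg; (b) 8.67 ppm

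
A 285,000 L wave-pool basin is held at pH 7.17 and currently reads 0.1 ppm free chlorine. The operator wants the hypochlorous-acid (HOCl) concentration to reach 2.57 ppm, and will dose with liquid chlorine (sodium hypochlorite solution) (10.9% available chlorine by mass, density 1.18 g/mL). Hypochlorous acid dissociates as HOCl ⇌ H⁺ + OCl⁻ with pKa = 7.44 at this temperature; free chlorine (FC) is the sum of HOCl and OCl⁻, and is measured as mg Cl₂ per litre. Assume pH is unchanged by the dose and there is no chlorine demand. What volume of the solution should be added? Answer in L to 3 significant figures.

8.53 L

[OCl⁻]/[HOCl] = 10^(pH − pKa) = 10^(7.17 − 7.44) = 0.537; fraction as HOCl = 1/(1 + 0.537) = 0.6506.
Free chlorine required for 2.57 ppm HOCl: 2.57 / 0.6506 = 3.95 ppm.
FC to add: 3.95 − 0.1 = 3.85 mg/L as Cl₂.
Cl₂ equivalent: 3.85 mg/L × 285,000 L = 1097 g.
Product at 10.9% available Cl: 1097 / 0.109 = 10,070 g.
Volume: 10,070 g ÷ 1.18 g/mL = 8531 mL.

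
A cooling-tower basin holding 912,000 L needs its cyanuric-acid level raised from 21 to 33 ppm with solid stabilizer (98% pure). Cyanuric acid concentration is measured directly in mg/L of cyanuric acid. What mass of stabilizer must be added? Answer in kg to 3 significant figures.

CYA to add: (33 − 21) = 12 mg/L × 912,000 L = 10,940 g cyanuric acid.
At 98% purity: 10,940 / 0.98 = 11,170 g product.

11.2 kg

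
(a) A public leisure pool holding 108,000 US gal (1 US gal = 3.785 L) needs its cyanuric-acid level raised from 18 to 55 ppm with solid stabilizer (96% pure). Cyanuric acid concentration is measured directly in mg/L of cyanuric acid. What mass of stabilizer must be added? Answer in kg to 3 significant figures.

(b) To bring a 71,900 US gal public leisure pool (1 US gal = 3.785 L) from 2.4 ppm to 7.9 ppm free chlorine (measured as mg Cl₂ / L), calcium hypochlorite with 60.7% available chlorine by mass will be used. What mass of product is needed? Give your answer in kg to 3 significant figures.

(a) 15.8 kg; (b) 2.47 kg

(a) Volume: 108,000 US gal × 3.785 L/gal = 408,780 L.
(a) CYA to add: (55 − 18) = 37 mg/L × 408,780 L = 15,120 g cyanuric acid.
(a) At 96% purity: 15,120 / 0.96 = 15,760 g product.

(b) Volume: 71,900 US gal × 3.785 L/gal = 272,142 L.
(b) Chlorine deficit: 7.9 − 2.4 = 5.5 ppm = 5.5 mg/L as Cl₂.
(b) Cl₂ equivalent needed: 5.5 mg/L × 272,142 L = 1,497,000 mg = 1497 g.
(b) Product at 60.7% available chlorine: 1497 / 0.607 = 2466 g.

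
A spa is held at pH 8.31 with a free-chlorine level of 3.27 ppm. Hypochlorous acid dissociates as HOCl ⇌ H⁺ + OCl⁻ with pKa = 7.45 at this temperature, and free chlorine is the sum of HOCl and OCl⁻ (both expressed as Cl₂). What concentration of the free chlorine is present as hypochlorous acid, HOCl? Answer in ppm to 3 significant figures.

0.397 ppm

[OCl⁻]/[HOCl] = 10^(pH − pKa) = 10^(8.31 − 7.45) = 10^0.86 = 7.244.
Fraction as HOCl = 1 / (1 + 7.244) = 0.1213.
HOCl = 0.1213 × 3.27 ppm = 0.3966 ppm.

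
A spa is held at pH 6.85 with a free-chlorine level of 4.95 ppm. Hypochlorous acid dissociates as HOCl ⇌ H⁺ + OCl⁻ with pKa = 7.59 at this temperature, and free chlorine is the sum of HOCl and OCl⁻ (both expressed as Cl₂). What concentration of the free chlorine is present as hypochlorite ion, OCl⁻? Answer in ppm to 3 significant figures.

[OCl⁻]/[HOCl] = 10^(pH − pKa) = 10^(6.85 − 7.59) = 10^-0.74 = 0.182.
Fraction as HOCl = 1 / (1 + 0.182) = 0.846.
OCl⁻ = (1 − 0.846) × 4.95 ppm = 0.7621 ppm.

0.762 ppm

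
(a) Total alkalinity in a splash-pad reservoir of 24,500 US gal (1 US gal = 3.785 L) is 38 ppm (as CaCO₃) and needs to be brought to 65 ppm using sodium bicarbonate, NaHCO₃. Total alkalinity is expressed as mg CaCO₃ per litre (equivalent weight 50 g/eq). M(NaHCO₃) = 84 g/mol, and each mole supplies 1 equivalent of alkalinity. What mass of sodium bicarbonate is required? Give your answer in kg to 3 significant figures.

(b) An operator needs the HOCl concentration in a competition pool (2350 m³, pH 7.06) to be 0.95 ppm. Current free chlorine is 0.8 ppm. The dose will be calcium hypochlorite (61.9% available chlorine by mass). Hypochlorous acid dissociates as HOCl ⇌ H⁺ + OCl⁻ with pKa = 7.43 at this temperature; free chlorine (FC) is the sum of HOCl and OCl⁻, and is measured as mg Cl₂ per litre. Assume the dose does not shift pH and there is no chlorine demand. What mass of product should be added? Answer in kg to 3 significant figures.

(a) 4.21 kg; (b) 2.11 kg

(a) Volume: 24,500 US gal × 3.785 L/gal = 92,732 L.
(a) Alkalinity to add: (65 − 38) = 27 mg/L as CaCO₃ × 92,732 L = 2504 g as CaCO₃.
(a) Equivalents: 2504 g ÷ 50 g/eq = 50.08 eq.
(a) NaHCO₃ supplies 1 eq per mole → 50.08 mol.
(a) Mass: 50.08 mol × 84 g/mol = 4206 g.

(b) Volume: 2350 m³ = 2,350,000 L.
(b) [OCl⁻]/[HOCl] = 10^(pH − pKa) = 10^(7.06 − 7.43) = 0.4266; fraction as HOCl = 1/(1 + 0.4266) = 0.701.
(b) Free chlorine required for 0.95 ppm HOCl: 0.95 / 0.701 = 1.355 ppm.
(b) FC to add: 1.355 − 0.8 = 0.5553 mg/L as Cl₂.
(b) Cl₂ equivalent: 0.5553 mg/L × 2,350,000 L = 1305 g.
(b) Product at 61.9% available Cl: 1305 / 0.619 = 2108 g.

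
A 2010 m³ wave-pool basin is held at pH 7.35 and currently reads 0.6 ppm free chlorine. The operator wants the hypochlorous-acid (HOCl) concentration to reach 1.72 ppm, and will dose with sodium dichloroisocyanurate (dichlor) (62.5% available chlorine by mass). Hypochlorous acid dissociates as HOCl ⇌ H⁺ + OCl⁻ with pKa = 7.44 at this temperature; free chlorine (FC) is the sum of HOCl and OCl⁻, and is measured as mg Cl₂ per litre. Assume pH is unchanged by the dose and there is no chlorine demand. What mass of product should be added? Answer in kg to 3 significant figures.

8.10 kg

Volume: 2010 m³ = 2,010,000 L.
[OCl⁻]/[HOCl] = 10^(pH − pKa) = 10^(7.35 − 7.44) = 0.8128; fraction as HOCl = 1/(1 + 0.8128) = 0.5516.
Free chlorine required for 1.72 ppm HOCl: 1.72 / 0.5516 = 3.118 ppm.
FC to add: 3.118 − 0.6 = 2.518 mg/L as Cl₂.
Cl₂ equivalent: 2.518 mg/L × 2,010,000 L = 5061 g.
Product at 62.5% available Cl: 5061 / 0.625 = 8098 g.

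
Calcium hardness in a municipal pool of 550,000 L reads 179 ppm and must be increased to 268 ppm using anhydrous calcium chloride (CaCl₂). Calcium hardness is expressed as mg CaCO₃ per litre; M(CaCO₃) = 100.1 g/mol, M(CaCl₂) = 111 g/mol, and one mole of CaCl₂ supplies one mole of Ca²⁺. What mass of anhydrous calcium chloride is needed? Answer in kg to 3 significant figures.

54.3 kg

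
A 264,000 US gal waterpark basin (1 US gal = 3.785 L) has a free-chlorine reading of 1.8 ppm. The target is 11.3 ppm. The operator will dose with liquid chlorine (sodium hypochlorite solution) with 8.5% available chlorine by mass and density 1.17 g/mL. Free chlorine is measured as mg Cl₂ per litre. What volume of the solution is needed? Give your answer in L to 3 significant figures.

Volume: 264,000 US gal × 3.785 L/gal = 999,240 L.
Chlorine deficit: 11.3 − 1.8 = 9.5 ppm = 9.5 mg/L as Cl₂.
Cl₂ equivalent needed: 9.5 mg/L × 999,240 L = 9,493,000 mg = 9493 g.
Product at 8.5% available chlorine: 9493 / 0.085 = 111,700 g.
Volume at density 1.17 g/mL: 111,700 g ÷ 1.17 g/mL = 95,450 mL.

95.5 L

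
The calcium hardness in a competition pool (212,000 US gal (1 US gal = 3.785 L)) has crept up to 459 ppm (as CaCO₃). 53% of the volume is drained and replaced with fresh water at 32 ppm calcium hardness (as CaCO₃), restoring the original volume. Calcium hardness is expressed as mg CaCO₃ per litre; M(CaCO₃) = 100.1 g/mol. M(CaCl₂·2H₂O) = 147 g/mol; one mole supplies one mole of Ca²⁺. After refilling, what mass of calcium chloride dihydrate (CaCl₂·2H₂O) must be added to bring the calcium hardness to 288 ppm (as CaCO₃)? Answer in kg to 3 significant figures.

65.2 kg

Volume: 212,000 US gal × 3.785 L/gal = 802,420 L.
After draining 53% and refilling: 459 × 0.47 + 32 × 0.53 = 232.69 ppm.
Deficit to target: 288 − 232.69 = 55.31 mg/L.
As CaCO₃: 55.31 mg/L × 802,420 L = 44,380 g; ÷ 100.1 = 443.4 mol Ca²⁺.
Mass: 443.4 × 147 = 65,180 g.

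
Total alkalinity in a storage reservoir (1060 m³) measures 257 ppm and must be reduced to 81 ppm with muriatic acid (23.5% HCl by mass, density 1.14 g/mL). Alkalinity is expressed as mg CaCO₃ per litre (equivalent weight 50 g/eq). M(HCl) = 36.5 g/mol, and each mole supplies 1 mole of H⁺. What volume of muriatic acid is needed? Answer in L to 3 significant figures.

508 L

Volume: 1060 m³ = 1,060,000 L.
Alkalinity to neutralize: (257 − 81) = 176 mg/L as CaCO₃ × 1,060,000 L = 186,600 g as CaCO₃.
Equivalents of H⁺ required: 186,600 ÷ 50 g/eq = 3731 eq = 3731 mol HCl.
Mass of HCl: 3731 × 36.5 = 136,200 g.
Mass of 23.5% solution: 136,200 / 0.235 = 579,500 g.
Volume: 579,500 g ÷ 1.14 g/mL = 508,400 mL.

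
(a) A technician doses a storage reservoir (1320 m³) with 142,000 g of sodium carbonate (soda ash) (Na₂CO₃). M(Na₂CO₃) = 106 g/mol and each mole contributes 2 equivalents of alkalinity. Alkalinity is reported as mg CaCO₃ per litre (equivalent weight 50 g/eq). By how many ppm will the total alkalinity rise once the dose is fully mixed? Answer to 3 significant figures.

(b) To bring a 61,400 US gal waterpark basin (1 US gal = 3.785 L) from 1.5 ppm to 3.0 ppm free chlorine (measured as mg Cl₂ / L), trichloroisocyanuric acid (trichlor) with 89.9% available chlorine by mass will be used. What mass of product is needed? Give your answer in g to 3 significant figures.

(a) Volume: 1320 m³ = 1,320,000 L.
(a) Moles of Na₂CO₃: 142,000 g ÷ 106 g/mol = 1340 mol → 2679 eq of alkalinity.
(a) As CaCO₃: 2679 eq × 50 g/eq = 134,000 g.
(a) Rise: 134,000 g / 1,320,000 L × 1000 = 101.5 mg/L.

(b) Volume: 61,400 US gal × 3.785 L/gal = 232,399 L.
(b) Chlorine deficit: 3.0 − 1.5 = 1.5 ppm = 1.5 mg/L as Cl₂.
(b) Cl₂ equivalent needed: 1.5 mg/L × 232,399 L = 348,600 mg = 348.6 g.
(b) Product at 89.9% available chlorine: 348.6 / 0.899 = 387.8 g.

(a) 101 ppm; (b) 388 g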